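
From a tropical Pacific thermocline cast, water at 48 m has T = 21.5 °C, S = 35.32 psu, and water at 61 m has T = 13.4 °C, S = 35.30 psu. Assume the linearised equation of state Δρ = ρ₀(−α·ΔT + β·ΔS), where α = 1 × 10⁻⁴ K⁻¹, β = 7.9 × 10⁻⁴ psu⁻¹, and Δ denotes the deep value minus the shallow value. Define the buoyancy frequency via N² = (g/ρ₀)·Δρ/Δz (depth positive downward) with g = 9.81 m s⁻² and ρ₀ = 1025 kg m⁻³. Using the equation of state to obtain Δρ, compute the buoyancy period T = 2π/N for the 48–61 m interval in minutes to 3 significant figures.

4.28 min

ΔT = -8.1 K, ΔS = -0.02 psu (deep − shallow).
Δρ/ρ₀ = −αΔT + βΔS = 8.10 × 10⁻⁴ − 1.58 × 10⁻⁵ = 7.942 × 10⁻⁴, so Δρ ≈ 0.8141 kg m⁻³.
N² = (g/ρ₀)·Δρ/Δz = g·(Δρ/ρ₀)/Δz = 9.81 × 7.942 × 10⁻⁴ / 13 = 5.9932 × 10⁻⁴ s⁻².
N = √(5.9932 × 10⁻⁴) = 0.024481 rad s⁻¹ → T = 2π/N = 256.66 s = 4.2777 min ≈ 4.28 min.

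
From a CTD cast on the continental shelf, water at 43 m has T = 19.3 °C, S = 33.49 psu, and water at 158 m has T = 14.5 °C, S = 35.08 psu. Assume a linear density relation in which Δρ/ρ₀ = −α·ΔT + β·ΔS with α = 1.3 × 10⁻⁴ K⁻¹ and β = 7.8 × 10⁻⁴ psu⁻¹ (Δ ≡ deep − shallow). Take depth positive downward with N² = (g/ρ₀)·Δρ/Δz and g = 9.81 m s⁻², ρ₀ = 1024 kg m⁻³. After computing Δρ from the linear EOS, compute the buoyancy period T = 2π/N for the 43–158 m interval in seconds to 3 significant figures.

498 s

ΔT = -4.8 K, ΔS = +1.59 psu (deep − shallow).
Δρ/ρ₀ = −αΔT + βΔS = 6.24 × 10⁻⁴ + 1.2402 × 10⁻³ = 1.8642 × 10⁻³, so Δρ ≈ 1.909 kg m⁻³.
N² = (g/ρ₀)·Δρ/Δz = g·(Δρ/ρ₀)/Δz = 9.81 × 1.8642 × 10⁻³ / 115 = 1.5902 × 10⁻⁴ s⁻².
N = √(1.5902 × 10⁻⁴) = 0.012610 rad s⁻¹ → T = 2π/N = 498.27 s ≈ 498 s.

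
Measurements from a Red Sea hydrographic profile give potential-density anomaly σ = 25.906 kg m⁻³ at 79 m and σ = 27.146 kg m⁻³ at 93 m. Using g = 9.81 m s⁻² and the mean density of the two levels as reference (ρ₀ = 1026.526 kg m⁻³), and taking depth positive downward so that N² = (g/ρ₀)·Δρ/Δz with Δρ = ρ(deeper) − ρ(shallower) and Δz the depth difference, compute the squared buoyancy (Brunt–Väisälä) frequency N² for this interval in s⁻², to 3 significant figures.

Δρ = 1027.146 − 1025.906 = 1.240 kg m⁻³ over Δz = 93 − 79 = 14 m.
N² = (9.81/1026.526) × (1.240/14) = 8.4643 × 10⁻⁴ s⁻² ≈ 8.46 × 10⁻⁴ s⁻².

8.46 × 10⁻⁴ s⁻²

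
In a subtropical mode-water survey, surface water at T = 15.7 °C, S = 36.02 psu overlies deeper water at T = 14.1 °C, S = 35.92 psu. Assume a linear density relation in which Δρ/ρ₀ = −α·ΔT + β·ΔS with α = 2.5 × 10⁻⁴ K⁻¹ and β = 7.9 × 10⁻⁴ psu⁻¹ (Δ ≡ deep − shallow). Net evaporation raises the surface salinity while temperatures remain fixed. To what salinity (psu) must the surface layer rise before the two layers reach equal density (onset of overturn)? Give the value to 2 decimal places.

Neutral buoyancy requires −α(T_deep − T_surf) + β(S_deep − S_surf′) = 0.
S_surf′ = S_deep − (α/β)·ΔT = 35.92 − (2.5 × 10⁻⁴/7.9 × 10⁻⁴)·(-1.6) = 36.4263 psu.
Increase required: 36.4263 − 36.02 = 0.4063 psu.

36.43 psu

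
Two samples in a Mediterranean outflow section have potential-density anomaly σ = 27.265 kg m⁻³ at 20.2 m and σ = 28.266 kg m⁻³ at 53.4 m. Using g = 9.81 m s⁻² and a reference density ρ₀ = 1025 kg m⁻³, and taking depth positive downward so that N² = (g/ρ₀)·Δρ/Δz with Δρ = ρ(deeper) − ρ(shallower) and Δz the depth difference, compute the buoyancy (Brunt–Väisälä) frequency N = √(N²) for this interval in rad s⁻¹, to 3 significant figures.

Δρ = 1028.266 − 1027.265 = 1.001 kg m⁻³ over Δz = 53.4 − 20.2 = 33.2 m.
N² = (9.81/1025) × (1.001/33.2) = 2.8856 × 10⁻⁴ s⁻².
N = √(2.8856 × 10⁻⁴) = 0.016987 rad s⁻¹ ≈ 0.0170 rad s⁻¹.

0.0170 rad s⁻¹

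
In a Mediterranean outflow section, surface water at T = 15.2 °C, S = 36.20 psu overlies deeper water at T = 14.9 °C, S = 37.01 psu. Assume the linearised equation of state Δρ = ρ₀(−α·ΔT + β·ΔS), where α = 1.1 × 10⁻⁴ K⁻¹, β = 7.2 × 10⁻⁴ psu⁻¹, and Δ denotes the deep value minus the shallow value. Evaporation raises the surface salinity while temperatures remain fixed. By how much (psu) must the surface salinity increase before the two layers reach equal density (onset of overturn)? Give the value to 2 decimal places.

Neutral buoyancy requires −α(T_deep − T_surf) + β(S_deep − S_surf′) = 0.
S_surf′ = S_deep − (α/β)·ΔT = 37.01 − (1.1 × 10⁻⁴/7.2 × 10⁻⁴)·(-0.3) = 37.0558 psu.
Increase required: 37.0558 − 36.20 = 0.8558 psu.

0.86 psu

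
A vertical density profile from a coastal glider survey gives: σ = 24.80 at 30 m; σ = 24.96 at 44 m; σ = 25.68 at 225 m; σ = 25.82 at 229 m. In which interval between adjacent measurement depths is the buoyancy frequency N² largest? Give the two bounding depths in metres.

225–229 m

Compute the density gradient over each adjacent pair:
  30–44 m: Δρ/Δz = 0.16/14 = 0.011 kg m⁻⁴
  44–225 m: Δρ/Δz = 0.72/181 = 4.0 × 10⁻³ kg m⁻⁴
  225–229 m: Δρ/Δz = 0.14/4 = 0.035 kg m⁻⁴
The largest gradient is in the 225–229 m interval — the pycnocline.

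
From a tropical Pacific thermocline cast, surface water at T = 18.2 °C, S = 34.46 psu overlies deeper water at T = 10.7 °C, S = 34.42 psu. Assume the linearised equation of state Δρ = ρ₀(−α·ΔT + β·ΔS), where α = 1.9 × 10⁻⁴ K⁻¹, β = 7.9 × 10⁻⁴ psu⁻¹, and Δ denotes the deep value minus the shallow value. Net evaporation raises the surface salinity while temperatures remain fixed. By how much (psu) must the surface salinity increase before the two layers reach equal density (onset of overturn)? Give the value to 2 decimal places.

Neutral buoyancy requires −α(T_deep − T_surf) + β(S_deep − S_surf′) = 0.
S_surf′ = S_deep − (α/β)·ΔT = 34.42 − (1.9 × 10⁻⁴/7.9 × 10⁻⁴)·(-7.5) = 36.2238 psu.
Increase required: 36.2238 − 34.46 = 1.7638 psu.

1.76 psu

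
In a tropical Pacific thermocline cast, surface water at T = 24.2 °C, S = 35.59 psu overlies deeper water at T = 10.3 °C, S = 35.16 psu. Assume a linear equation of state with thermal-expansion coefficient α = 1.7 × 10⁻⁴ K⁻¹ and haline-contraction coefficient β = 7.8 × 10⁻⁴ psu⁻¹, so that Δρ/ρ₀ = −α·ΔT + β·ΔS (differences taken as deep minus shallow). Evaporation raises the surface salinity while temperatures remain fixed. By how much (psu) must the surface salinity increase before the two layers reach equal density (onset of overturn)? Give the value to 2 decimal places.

2.60 psu

Neutral buoyancy requires −α(T_deep − T_surf) + β(S_deep − S_surf′) = 0.
S_surf′ = S_deep − (α/β)·ΔT = 35.16 − (1.7 × 10⁻⁴/7.8 × 10⁻⁴)·(-13.9) = 38.1895 psu.
Increase required: 38.1895 − 35.59 = 2.5995 psu.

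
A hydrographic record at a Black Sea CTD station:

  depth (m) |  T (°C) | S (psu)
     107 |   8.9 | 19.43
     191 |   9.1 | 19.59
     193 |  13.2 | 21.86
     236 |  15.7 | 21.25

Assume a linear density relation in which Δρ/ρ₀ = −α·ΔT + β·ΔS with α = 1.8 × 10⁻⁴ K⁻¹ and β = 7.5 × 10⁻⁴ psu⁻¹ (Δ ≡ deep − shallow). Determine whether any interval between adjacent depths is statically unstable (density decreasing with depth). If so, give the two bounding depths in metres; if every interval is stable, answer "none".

Evaluate Δρ/ρ₀ = −αΔT + βΔS across each adjacent pair:
  107–191 m: −αΔT+βΔS = −(1.8 × 10⁻⁴)(+0.2)+(7.5 × 10⁻⁴)(+0.16) = 8.4 × 10⁻⁵ → stable
  191–193 m: −αΔT+βΔS = −(1.8 × 10⁻⁴)(+4.1)+(7.5 × 10⁻⁴)(+2.27) = 9.6 × 10⁻⁴ → stable
  193–236 m: −αΔT+βΔS = −(1.8 × 10⁻⁴)(+2.5)+(7.5 × 10⁻⁴)(-0.61) = -9.1 × 10⁻⁴ → UNSTABLE
The 193–236 m interval has Δρ < 0: lighter water underlies denser water.

193–236 m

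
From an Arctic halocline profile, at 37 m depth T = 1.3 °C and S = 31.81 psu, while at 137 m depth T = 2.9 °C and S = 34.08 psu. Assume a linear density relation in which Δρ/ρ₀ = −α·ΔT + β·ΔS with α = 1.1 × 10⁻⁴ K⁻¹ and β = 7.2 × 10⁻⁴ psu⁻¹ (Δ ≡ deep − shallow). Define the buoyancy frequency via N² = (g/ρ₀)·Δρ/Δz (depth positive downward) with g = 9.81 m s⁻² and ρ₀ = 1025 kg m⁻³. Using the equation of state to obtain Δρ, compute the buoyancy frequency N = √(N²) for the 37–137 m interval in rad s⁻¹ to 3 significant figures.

ΔT = +1.6 K, ΔS = +2.27 psu (deep − shallow).
Δρ/ρ₀ = −αΔT + βΔS = -1.76 × 10⁻⁴ + 1.6344 × 10⁻³ = 1.4584 × 10⁻³, so Δρ ≈ 1.495 kg m⁻³.
N² = (g/ρ₀)·Δρ/Δz = g·(Δρ/ρ₀)/Δz = 9.81 × 1.4584 × 10⁻³ / 100 = 1.4307 × 10⁻⁴ s⁻².
N = √(1.4307 × 10⁻⁴) = 0.011961 rad s⁻¹ ≈ 0.0120 rad s⁻¹.

0.0120 rad s⁻¹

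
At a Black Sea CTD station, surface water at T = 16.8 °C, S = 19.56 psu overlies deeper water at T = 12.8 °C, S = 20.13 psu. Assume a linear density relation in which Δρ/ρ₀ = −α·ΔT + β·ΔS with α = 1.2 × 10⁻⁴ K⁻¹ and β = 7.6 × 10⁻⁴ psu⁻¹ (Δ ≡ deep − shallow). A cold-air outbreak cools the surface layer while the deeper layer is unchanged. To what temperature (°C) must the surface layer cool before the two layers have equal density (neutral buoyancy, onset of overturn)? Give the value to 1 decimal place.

9.2 °C

Neutral buoyancy requires Δρ = 0, i.e. −α(T_deep − T_surf′) + β(S_deep − S_surf) = 0.
T_surf′ = T_deep − (β/α)·ΔS = 12.8 − (7.6 × 10⁻⁴/1.2 × 10⁻⁴)·(+0.57) = 9.190 °C.
Cooling required: 16.8 − (9.190) = 7.610 °C.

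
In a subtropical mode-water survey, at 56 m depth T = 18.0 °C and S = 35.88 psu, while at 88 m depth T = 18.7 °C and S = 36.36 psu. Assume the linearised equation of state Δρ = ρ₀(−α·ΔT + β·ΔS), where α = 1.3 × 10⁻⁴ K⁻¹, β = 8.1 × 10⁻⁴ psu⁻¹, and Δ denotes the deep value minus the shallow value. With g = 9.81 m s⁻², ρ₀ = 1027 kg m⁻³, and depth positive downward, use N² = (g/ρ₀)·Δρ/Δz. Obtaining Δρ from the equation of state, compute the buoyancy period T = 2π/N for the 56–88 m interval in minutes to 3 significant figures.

11.0 min

ΔT = +0.7 K, ΔS = +0.48 psu (deep − shallow).
Δρ/ρ₀ = −αΔT + βΔS = -9.10 × 10⁻⁵ + 3.888 × 10⁻⁴ = 2.978 × 10⁻⁴, so Δρ ≈ 0.3058 kg m⁻³.
N² = (g/ρ₀)·Δρ/Δz = g·(Δρ/ρ₀)/Δz = 9.81 × 2.978 × 10⁻⁴ / 32 = 9.1294 × 10⁻⁵ s⁻².
N = √(9.1294 × 10⁻⁵) = 9.5548 × 10⁻³ rad s⁻¹ → T = 2π/N = 657.59 s = 10.960 min ≈ 11.0 min.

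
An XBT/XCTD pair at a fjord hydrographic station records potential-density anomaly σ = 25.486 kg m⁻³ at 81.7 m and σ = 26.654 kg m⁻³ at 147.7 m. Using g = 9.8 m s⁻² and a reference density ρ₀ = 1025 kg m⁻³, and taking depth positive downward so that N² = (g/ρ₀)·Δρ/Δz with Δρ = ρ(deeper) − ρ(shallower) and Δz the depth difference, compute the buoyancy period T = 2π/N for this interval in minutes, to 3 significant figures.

8.05 min

Δρ = 1026.654 − 1025.486 = 1.168 kg m⁻³ over Δz = 147.7 − 81.7 = 66 m.
N² = (9.8/1025) × (1.168/66) = 1.6920 × 10⁻⁴ s⁻².
N = √(1.6920 × 10⁻⁴) = 0.013008 rad s⁻¹, so T = 2π/N = 483.02 s = 8.0503 min ≈ 8.05 min.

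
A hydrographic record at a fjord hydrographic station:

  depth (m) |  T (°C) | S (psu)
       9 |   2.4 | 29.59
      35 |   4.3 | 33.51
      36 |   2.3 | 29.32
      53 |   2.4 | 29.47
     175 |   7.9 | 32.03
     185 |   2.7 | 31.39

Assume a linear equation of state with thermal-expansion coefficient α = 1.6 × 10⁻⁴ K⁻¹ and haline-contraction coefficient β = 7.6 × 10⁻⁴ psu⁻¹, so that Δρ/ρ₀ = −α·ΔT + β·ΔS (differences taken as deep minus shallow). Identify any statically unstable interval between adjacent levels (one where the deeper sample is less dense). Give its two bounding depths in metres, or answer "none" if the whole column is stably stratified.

35–36 m

Evaluate Δρ/ρ₀ = −αΔT + βΔS across each adjacent pair:
  9–35 m: −αΔT+βΔS = −(1.6 × 10⁻⁴)(+1.9)+(7.6 × 10⁻⁴)(+3.92) = 2.7 × 10⁻³ → stable
  35–36 m: −αΔT+βΔS = −(1.6 × 10⁻⁴)(-2.0)+(7.6 × 10⁻⁴)(-4.19) = -2.9 × 10⁻³ → UNSTABLE
  36–53 m: −αΔT+βΔS = −(1.6 × 10⁻⁴)(+0.1)+(7.6 × 10⁻⁴)(+0.15) = 9.8 × 10⁻⁵ → stable
  53–175 m: −αΔT+βΔS = −(1.6 × 10⁻⁴)(+5.5)+(7.6 × 10⁻⁴)(+2.56) = 1.1 × 10⁻³ → stable
  175–185 m: −αΔT+βΔS = −(1.6 × 10⁻⁴)(-5.2)+(7.6 × 10⁻⁴)(-0.64) = 3.5 × 10⁻⁴ → stable
The 35–36 m interval has Δρ < 0: lighter water underlies denser water.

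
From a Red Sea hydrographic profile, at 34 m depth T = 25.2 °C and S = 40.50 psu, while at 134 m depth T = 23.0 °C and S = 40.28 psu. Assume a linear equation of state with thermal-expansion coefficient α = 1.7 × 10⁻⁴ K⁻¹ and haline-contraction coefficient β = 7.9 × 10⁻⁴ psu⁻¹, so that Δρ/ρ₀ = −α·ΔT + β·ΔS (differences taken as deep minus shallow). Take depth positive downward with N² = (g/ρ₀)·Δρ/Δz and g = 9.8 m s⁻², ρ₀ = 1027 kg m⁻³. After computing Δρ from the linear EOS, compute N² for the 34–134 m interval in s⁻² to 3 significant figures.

ΔT = -2.2 K, ΔS = -0.22 psu (deep − shallow).
Δρ/ρ₀ = −αΔT + βΔS = 3.74 × 10⁻⁴ − 1.738 × 10⁻⁴ = 2.002 × 10⁻⁴, so Δρ ≈ 0.2056 kg m⁻³.
N² = (g/ρ₀)·Δρ/Δz = g·(Δρ/ρ₀)/Δz = 9.8 × 2.002 × 10⁻⁴ / 100 = 1.9620 × 10⁻⁵ s⁻² ≈ 1.96 × 10⁻⁵ s⁻².

1.96 × 10⁻⁵ s⁻²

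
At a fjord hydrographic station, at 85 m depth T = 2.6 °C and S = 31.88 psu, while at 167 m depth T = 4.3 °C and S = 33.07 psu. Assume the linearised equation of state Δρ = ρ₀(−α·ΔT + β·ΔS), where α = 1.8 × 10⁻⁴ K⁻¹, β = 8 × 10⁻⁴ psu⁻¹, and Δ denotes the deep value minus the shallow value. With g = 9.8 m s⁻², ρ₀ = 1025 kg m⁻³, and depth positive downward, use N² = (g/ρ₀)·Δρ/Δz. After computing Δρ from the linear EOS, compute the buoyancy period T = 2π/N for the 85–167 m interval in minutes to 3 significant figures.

ΔT = +1.7 K, ΔS = +1.19 psu (deep − shallow).
Δρ/ρ₀ = −αΔT + βΔS = -3.06 × 10⁻⁴ + 9.52 × 10⁻⁴ = 6.46 × 10⁻⁴, so Δρ ≈ 0.6622 kg m⁻³.
N² = (g/ρ₀)·Δρ/Δz = g·(Δρ/ρ₀)/Δz = 9.8 × 6.46 × 10⁻⁴ / 82 = 7.7205 × 10⁻⁵ s⁻².
N = √(7.7205 × 10⁻⁵) = 8.7866 × 10⁻³ rad s⁻¹ → T = 2π/N = 715.09 s = 11.918 min ≈ 11.9 min.

11.9 min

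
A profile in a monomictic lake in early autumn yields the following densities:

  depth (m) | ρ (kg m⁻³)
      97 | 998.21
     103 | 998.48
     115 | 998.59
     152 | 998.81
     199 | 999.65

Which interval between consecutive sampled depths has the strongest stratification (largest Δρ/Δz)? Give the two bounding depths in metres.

Compute the density gradient over each adjacent pair:
  97–103 m: Δρ/Δz = 0.27/6 = 0.045 kg m⁻⁴
  103–115 m: Δρ/Δz = 0.11/12 = 9.2 × 10⁻³ kg m⁻⁴
  115–152 m: Δρ/Δz = 0.22/37 = 5.9 × 10⁻³ kg m⁻⁴
  152–199 m: Δρ/Δz = 0.84/47 = 0.018 kg m⁻⁴
The largest gradient is in the 97–103 m interval — the pycnocline.

97–103 m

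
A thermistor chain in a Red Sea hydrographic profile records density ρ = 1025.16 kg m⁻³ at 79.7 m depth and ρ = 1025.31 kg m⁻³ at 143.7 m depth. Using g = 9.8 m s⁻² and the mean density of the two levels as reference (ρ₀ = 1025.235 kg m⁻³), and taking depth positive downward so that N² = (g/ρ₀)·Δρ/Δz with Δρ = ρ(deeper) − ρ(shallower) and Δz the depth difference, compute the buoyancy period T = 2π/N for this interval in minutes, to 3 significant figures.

Δρ = 1025.31 − 1025.16 = 0.15 kg m⁻³ over Δz = 143.7 − 79.7 = 64 m.
N² = (9.8/1025.235) × (0.15/64) = 2.2403 × 10⁻⁵ s⁻².
N = √(2.2403 × 10⁻⁵) = 4.7332 × 10⁻³ rad s⁻¹, so T = 2π/N = 1.3275 × 10³ s = 22.125 min ≈ 22.1 min.

22.1 min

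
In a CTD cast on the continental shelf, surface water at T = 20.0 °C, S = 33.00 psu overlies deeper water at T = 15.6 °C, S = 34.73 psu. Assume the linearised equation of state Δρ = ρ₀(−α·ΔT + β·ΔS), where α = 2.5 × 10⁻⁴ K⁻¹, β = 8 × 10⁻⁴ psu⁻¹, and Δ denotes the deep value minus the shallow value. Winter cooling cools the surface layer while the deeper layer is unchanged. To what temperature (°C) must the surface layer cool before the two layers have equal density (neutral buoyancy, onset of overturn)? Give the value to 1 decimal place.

Neutral buoyancy requires Δρ = 0, i.e. −α(T_deep − T_surf′) + β(S_deep − S_surf) = 0.
T_surf′ = T_deep − (β/α)·ΔS = 15.6 − (8 × 10⁻⁴/2.5 × 10⁻⁴)·(+1.73) = 10.064 °C.
Cooling required: 20.0 − (10.064) = 9.936 °C.

10.1 °C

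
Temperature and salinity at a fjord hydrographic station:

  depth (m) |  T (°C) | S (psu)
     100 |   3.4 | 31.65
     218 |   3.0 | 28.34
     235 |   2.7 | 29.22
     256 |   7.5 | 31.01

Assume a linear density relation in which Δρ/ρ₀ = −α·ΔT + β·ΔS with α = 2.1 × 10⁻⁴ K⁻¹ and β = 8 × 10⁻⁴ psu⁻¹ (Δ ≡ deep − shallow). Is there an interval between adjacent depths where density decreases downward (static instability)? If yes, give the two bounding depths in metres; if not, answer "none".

Evaluate Δρ/ρ₀ = −αΔT + βΔS across each adjacent pair:
  100–218 m: −αΔT+βΔS = −(2.1 × 10⁻⁴)(-0.4)+(8 × 10⁻⁴)(-3.31) = -2.6 × 10⁻³ → UNSTABLE
  218–235 m: −αΔT+βΔS = −(2.1 × 10⁻⁴)(-0.3)+(8 × 10⁻⁴)(+0.88) = 7.7 × 10⁻⁴ → stable
  235–256 m: −αΔT+βΔS = −(2.1 × 10⁻⁴)(+4.8)+(8 × 10⁻⁴)(+1.79) = 4.2 × 10⁻⁴ → stable
The 100–218 m interval has Δρ < 0: lighter water underlies denser water.

100–218 m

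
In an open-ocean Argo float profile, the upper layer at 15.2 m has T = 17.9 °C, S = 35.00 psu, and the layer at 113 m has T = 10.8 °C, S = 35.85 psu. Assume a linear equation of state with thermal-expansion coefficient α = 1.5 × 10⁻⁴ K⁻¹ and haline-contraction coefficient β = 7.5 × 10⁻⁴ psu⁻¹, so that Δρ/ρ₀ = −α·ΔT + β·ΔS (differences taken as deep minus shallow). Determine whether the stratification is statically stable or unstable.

ΔT = 10.8 − 17.9 = -7.1 K and ΔS = 35.85 − 35.00 = +0.85 psu (deep − shallow).
−αΔT = 1.065 × 10⁻³; βΔS = 6.375 × 10⁻⁴; sum Δρ/ρ₀ = 1.7025 × 10⁻³.
Δρ/ρ₀ > 0, so Δρ > 0: deeper water is denser → statically stable.

stable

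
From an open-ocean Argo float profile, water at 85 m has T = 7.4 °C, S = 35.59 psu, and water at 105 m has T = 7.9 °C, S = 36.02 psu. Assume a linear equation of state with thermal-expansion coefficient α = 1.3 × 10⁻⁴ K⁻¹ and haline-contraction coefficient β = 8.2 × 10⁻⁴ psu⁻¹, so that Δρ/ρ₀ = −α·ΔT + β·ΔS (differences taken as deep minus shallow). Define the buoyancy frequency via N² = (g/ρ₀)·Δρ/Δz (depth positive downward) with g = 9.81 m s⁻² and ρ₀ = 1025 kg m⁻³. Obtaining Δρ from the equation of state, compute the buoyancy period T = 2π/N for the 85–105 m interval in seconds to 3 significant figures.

ΔT = +0.5 K, ΔS = +0.43 psu (deep − shallow).
Δρ/ρ₀ = −αΔT + βΔS = -6.50 × 10⁻⁵ + 3.526 × 10⁻⁴ = 2.876 × 10⁻⁴, so Δρ ≈ 0.2948 kg m⁻³.
N² = (g/ρ₀)·Δρ/Δz = g·(Δρ/ρ₀)/Δz = 9.81 × 2.876 × 10⁻⁴ / 20 = 1.4107 × 10⁻⁴ s⁻².
N = √(1.4107 × 10⁻⁴) = 0.011877 rad s⁻¹ → T = 2π/N = 529.02 s ≈ 529 s.

529 s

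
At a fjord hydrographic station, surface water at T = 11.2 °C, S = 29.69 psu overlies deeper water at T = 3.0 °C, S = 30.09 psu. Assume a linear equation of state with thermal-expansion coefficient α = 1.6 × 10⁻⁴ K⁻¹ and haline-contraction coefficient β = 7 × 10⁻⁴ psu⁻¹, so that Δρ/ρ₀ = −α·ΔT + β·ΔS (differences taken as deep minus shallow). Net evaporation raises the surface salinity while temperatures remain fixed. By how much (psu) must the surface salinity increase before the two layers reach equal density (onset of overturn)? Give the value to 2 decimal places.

2.27 psu

Neutral buoyancy requires −α(T_deep − T_surf) + β(S_deep − S_surf′) = 0.
S_surf′ = S_deep − (α/β)·ΔT = 30.09 − (1.6 × 10⁻⁴/7 × 10⁻⁴)·(-8.2) = 31.9643 psu.
Increase required: 31.9643 − 29.69 = 2.2743 psu.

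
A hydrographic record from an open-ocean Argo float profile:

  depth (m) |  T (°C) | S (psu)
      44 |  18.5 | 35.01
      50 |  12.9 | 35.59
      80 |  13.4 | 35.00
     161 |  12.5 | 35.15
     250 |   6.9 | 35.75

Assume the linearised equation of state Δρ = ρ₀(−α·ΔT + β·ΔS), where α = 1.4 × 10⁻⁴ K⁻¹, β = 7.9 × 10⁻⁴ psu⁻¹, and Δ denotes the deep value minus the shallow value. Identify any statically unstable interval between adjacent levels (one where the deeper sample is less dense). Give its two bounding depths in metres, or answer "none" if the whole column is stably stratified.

50–80 m

Evaluate Δρ/ρ₀ = −αΔT + βΔS across each adjacent pair:
  44–50 m: −αΔT+βΔS = −(1.4 × 10⁻⁴)(-5.6)+(7.9 × 10⁻⁴)(+0.58) = 1.2 × 10⁻³ → stable
  50–80 m: −αΔT+βΔS = −(1.4 × 10⁻⁴)(+0.5)+(7.9 × 10⁻⁴)(-0.59) = -5.4 × 10⁻⁴ → UNSTABLE
  80–161 m: −αΔT+βΔS = −(1.4 × 10⁻⁴)(-0.9)+(7.9 × 10⁻⁴)(+0.15) = 2.4 × 10⁻⁴ → stable
  161–250 m: −αΔT+βΔS = −(1.4 × 10⁻⁴)(-5.6)+(7.9 × 10⁻⁴)(+0.60) = 1.3 × 10⁻³ → stable
The 50–80 m interval has Δρ < 0: lighter water underlies denser water.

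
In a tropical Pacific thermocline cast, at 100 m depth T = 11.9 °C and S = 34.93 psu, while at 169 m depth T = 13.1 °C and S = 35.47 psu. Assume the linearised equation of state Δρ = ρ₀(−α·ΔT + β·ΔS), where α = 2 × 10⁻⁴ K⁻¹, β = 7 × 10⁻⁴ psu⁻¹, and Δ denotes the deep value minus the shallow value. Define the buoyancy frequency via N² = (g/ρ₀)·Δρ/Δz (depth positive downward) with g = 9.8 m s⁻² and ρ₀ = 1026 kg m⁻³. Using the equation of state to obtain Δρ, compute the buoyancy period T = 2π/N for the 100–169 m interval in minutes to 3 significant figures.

23.7 min

ΔT = +1.2 K, ΔS = +0.54 psu (deep − shallow).
Δρ/ρ₀ = −αΔT + βΔS = -2.40 × 10⁻⁴ + 3.78 × 10⁻⁴ = 1.38 × 10⁻⁴, so Δρ ≈ 0.1416 kg m⁻³.
N² = (g/ρ₀)·Δρ/Δz = g·(Δρ/ρ₀)/Δz = 9.8 × 1.38 × 10⁻⁴ / 69 = 1.9600 × 10⁻⁵ s⁻².
N = √(1.9600 × 10⁻⁵) = 4.4272 × 10⁻³ rad s⁻¹ → T = 2π/N = 1.4192 × 10³ s = 23.653 min ≈ 23.7 min.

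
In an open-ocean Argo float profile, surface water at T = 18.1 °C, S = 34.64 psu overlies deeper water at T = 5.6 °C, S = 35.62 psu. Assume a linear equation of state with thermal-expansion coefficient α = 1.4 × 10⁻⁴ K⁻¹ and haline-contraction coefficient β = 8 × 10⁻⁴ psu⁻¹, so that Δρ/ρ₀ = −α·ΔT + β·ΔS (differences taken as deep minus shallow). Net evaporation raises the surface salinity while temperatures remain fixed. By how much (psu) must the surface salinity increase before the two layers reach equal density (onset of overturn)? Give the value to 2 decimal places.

3.17 psu

Neutral buoyancy requires −α(T_deep − T_surf) + β(S_deep − S_surf′) = 0.
S_surf′ = S_deep − (α/β)·ΔT = 35.62 − (1.4 × 10⁻⁴/8 × 10⁻⁴)·(-12.5) = 37.8075 psu.
Increase required: 37.8075 − 34.64 = 3.1675 psu.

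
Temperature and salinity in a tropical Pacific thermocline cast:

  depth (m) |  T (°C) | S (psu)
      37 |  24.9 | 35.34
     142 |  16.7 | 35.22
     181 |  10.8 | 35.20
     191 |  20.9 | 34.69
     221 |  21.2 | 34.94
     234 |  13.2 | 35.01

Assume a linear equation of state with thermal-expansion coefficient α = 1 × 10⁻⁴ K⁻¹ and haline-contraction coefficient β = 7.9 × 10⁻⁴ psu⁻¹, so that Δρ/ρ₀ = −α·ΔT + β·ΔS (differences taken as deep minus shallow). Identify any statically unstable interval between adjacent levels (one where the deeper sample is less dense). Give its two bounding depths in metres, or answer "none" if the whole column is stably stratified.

Evaluate Δρ/ρ₀ = −αΔT + βΔS across each adjacent pair:
  37–142 m: −αΔT+βΔS = −(1 × 10⁻⁴)(-8.2)+(7.9 × 10⁻⁴)(-0.12) = 7.3 × 10⁻⁴ → stable
  142–181 m: −αΔT+βΔS = −(1 × 10⁻⁴)(-5.9)+(7.9 × 10⁻⁴)(-0.02) = 5.7 × 10⁻⁴ → stable
  181–191 m: −αΔT+βΔS = −(1 × 10⁻⁴)(+10.1)+(7.9 × 10⁻⁴)(-0.51) = -1.4 × 10⁻³ → UNSTABLE
  191–221 m: −αΔT+βΔS = −(1 × 10⁻⁴)(+0.3)+(7.9 × 10⁻⁴)(+0.25) = 1.7 × 10⁻⁴ → stable
  221–234 m: −αΔT+βΔS = −(1 × 10⁻⁴)(-8.0)+(7.9 × 10⁻⁴)(+0.07) = 8.6 × 10⁻⁴ → stable
The 181–191 m interval has Δρ < 0: lighter water underlies denser water.

181–191 m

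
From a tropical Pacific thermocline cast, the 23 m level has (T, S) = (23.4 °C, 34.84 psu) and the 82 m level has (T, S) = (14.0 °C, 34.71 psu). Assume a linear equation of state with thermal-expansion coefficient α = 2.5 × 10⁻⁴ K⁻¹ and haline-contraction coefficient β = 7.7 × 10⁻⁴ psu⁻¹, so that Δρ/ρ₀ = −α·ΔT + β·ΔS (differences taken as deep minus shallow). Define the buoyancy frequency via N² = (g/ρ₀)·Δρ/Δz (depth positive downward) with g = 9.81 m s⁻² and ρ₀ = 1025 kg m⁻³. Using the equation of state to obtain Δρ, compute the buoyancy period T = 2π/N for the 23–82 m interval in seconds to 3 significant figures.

ΔT = -9.4 K, ΔS = -0.13 psu (deep − shallow).
Δρ/ρ₀ = −αΔT + βΔS = 2.35 × 10⁻³ − 1.001 × 10⁻⁴ = 2.2499 × 10⁻³, so Δρ ≈ 2.306 kg m⁻³.
N² = (g/ρ₀)·Δρ/Δz = g·(Δρ/ρ₀)/Δz = 9.81 × 2.2499 × 10⁻³ / 59 = 3.7409 × 10⁻⁴ s⁻².
N = √(3.7409 × 10⁻⁴) = 0.019341 rad s⁻¹ → T = 2π/N = 324.86 s ≈ 325 s.

325 s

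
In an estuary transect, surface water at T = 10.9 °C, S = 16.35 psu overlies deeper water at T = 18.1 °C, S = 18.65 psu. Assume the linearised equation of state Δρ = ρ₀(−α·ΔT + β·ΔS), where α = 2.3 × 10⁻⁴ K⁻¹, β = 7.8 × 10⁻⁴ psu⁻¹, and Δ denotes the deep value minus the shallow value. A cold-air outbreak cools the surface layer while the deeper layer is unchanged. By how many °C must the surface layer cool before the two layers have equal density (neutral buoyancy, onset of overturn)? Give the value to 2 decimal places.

Neutral buoyancy requires Δρ = 0, i.e. −α(T_deep − T_surf′) + β(S_deep − S_surf) = 0.
T_surf′ = T_deep − (β/α)·ΔS = 18.1 − (7.8 × 10⁻⁴/2.3 × 10⁻⁴)·(+2.30) = 10.3000 °C.
Cooling required: 10.9 − (10.3000) = 0.6000 °C.

0.60 °C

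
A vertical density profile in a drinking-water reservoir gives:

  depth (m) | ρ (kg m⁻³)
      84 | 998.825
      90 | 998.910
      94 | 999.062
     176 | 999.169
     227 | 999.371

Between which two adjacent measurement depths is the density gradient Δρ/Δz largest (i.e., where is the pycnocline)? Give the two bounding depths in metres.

Compute the density gradient over each adjacent pair:
  84–90 m: Δρ/Δz = 0.085/6 = 0.014 kg m⁻⁴
  90–94 m: Δρ/Δz = 0.152/4 = 0.038 kg m⁻⁴
  94–176 m: Δρ/Δz = 0.107/82 = 1.3 × 10⁻³ kg m⁻⁴
  176–227 m: Δρ/Δz = 0.202/51 = 4.0 × 10⁻³ kg m⁻⁴
The largest gradient is in the 90–94 m interval — the pycnocline.

90–94 m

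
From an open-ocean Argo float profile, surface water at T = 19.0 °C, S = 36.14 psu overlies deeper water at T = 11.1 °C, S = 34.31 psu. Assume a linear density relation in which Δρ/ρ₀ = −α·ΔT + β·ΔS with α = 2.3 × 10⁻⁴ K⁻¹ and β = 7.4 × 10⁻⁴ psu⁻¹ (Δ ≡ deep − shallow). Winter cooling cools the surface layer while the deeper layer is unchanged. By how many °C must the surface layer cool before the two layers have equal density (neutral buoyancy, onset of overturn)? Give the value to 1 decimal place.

Neutral buoyancy requires Δρ = 0, i.e. −α(T_deep − T_surf′) + β(S_deep − S_surf) = 0.
T_surf′ = T_deep − (β/α)·ΔS = 11.1 − (7.4 × 10⁻⁴/2.3 × 10⁻⁴)·(-1.83) = 16.988 °C.
Cooling required: 19.0 − (16.988) = 2.012 °C.

2.0 °C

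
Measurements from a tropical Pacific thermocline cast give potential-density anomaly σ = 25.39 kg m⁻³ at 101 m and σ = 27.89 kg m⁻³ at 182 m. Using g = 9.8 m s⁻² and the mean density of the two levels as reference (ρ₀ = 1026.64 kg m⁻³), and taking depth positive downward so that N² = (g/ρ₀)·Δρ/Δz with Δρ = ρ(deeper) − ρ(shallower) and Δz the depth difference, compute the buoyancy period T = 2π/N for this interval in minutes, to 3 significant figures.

Δρ = 1027.89 − 1025.39 = 2.50 kg m⁻³ over Δz = 182 − 101 = 81 m.
N² = (9.8/1026.64) × (2.50/81) = 2.9462 × 10⁻⁴ s⁻².
N = √(2.9462 × 10⁻⁴) = 0.017164 rad s⁻¹, so T = 2π/N = 366.07 s = 6.1012 min ≈ 6.10 min.
Since Δρ > 0 the layer is stably stratified.

6.10 min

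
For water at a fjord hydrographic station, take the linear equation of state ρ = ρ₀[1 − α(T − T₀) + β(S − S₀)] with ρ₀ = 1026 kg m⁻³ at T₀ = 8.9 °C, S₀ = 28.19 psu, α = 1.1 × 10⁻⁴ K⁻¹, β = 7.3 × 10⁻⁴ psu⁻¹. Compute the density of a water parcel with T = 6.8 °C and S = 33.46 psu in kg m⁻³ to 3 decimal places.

1030.184 kg m⁻³

T − T₀ = -2.1 K, S − S₀ = +5.27 psu.
Bracket = 1 − α·(-2.1) + β·(+5.27) = 1 + (4.0781 × 10⁻³) = 1.0040781.
ρ = 1026 × 1.0040781 = 1030.184 kg m⁻³.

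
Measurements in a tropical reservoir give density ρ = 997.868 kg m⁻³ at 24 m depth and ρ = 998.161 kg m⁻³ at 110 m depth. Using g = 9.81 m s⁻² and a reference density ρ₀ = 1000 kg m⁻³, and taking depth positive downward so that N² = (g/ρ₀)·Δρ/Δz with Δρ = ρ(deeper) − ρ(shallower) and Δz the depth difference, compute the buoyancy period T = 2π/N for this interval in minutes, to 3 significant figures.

18.1 min

Δρ = 998.161 − 997.868 = 0.293 kg m⁻³ over Δz = 110 − 24 = 86 m.
N² = (9.81/1000) × (0.293/86) = 3.3422 × 10⁻⁵ s⁻².
N = √(3.3422 × 10⁻⁵) = 5.7812 × 10⁻³ rad s⁻¹, so T = 2π/N = 1.0868 × 10³ s = 18.113 min ≈ 18.1 min.
Since Δρ > 0 the layer is stably stratified.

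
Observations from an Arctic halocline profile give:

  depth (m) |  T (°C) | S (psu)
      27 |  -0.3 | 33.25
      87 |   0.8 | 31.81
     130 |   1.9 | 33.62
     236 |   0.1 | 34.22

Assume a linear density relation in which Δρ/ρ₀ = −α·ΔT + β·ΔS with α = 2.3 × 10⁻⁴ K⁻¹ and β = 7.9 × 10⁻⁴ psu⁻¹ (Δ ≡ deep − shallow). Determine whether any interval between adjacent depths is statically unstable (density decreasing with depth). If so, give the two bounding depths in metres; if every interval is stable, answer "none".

27–87 m

Evaluate Δρ/ρ₀ = −αΔT + βΔS across each adjacent pair:
  27–87 m: −αΔT+βΔS = −(2.3 × 10⁻⁴)(+1.1)+(7.9 × 10⁻⁴)(-1.44) = -1.4 × 10⁻³ → UNSTABLE
  87–130 m: −αΔT+βΔS = −(2.3 × 10⁻⁴)(+1.1)+(7.9 × 10⁻⁴)(+1.81) = 1.2 × 10⁻³ → stable
  130–236 m: −αΔT+βΔS = −(2.3 × 10⁻⁴)(-1.8)+(7.9 × 10⁻⁴)(+0.60) = 8.9 × 10⁻⁴ → stable
The 27–87 m interval has Δρ < 0: lighter water underlies denser water.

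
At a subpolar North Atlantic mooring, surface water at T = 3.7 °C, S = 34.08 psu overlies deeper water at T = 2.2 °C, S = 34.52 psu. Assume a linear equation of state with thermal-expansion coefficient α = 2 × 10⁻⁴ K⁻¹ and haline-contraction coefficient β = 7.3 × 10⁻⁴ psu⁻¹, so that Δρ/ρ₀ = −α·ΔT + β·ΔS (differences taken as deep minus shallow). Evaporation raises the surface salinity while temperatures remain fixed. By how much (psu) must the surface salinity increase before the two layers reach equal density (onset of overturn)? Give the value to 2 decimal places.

0.85 psu

Neutral buoyancy requires −α(T_deep − T_surf) + β(S_deep − S_surf′) = 0.
S_surf′ = S_deep − (α/β)·ΔT = 34.52 − (2 × 10⁻⁴/7.3 × 10⁻⁴)·(-1.5) = 34.9310 psu.
Increase required: 34.9310 − 34.08 = 0.8510 psu.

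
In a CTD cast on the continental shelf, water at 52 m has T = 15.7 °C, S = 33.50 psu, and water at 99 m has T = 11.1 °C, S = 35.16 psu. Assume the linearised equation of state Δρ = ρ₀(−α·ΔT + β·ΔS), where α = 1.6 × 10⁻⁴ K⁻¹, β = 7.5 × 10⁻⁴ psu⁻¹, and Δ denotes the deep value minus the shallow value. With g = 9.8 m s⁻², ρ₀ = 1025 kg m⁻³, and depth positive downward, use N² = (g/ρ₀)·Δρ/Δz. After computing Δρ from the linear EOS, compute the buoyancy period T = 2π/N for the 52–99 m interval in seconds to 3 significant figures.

309 s

ΔT = -4.6 K, ΔS = +1.66 psu (deep − shallow).
Δρ/ρ₀ = −αΔT + βΔS = 7.36 × 10⁻⁴ + 1.245 × 10⁻³ = 1.981 × 10⁻³, so Δρ ≈ 2.031 kg m⁻³.
N² = (g/ρ₀)·Δρ/Δz = g·(Δρ/ρ₀)/Δz = 9.8 × 1.981 × 10⁻³ / 47 = 4.1306 × 10⁻⁴ s⁻².
N = √(4.1306 × 10⁻⁴) = 0.020324 rad s⁻¹ → T = 2π/N = 309.15 s ≈ 309 s.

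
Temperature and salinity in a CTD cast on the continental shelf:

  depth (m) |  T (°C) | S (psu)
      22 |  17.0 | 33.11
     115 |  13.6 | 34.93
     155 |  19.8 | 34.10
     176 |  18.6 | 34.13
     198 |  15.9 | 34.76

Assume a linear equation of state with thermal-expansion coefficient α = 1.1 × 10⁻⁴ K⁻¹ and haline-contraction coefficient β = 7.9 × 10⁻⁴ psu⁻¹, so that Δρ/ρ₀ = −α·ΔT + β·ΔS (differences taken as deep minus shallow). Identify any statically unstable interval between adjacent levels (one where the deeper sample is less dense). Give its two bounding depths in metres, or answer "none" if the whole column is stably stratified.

Evaluate Δρ/ρ₀ = −αΔT + βΔS across each adjacent pair:
  22–115 m: −αΔT+βΔS = −(1.1 × 10⁻⁴)(-3.4)+(7.9 × 10⁻⁴)(+1.82) = 1.8 × 10⁻³ → stable
  115–155 m: −αΔT+βΔS = −(1.1 × 10⁻⁴)(+6.2)+(7.9 × 10⁻⁴)(-0.83) = -1.3 × 10⁻³ → UNSTABLE
  155–176 m: −αΔT+βΔS = −(1.1 × 10⁻⁴)(-1.2)+(7.9 × 10⁻⁴)(+0.03) = 1.6 × 10⁻⁴ → stable
  176–198 m: −αΔT+βΔS = −(1.1 × 10⁻⁴)(-2.7)+(7.9 × 10⁻⁴)(+0.63) = 7.9 × 10⁻⁴ → stable
The 115–155 m interval has Δρ < 0: lighter water underlies denser water.

115–155 m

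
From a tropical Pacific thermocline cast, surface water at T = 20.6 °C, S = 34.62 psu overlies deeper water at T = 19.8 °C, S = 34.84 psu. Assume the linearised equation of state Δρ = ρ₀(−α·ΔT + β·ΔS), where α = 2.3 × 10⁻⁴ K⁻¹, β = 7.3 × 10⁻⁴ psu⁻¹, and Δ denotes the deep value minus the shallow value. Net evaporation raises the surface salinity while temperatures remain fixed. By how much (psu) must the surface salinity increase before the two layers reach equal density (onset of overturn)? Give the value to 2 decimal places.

Neutral buoyancy requires −α(T_deep − T_surf) + β(S_deep − S_surf′) = 0.
S_surf′ = S_deep − (α/β)·ΔT = 34.84 − (2.3 × 10⁻⁴/7.3 × 10⁻⁴)·(-0.8) = 35.0921 psu.
Increase required: 35.0921 − 34.62 = 0.4721 psu.

0.47 psu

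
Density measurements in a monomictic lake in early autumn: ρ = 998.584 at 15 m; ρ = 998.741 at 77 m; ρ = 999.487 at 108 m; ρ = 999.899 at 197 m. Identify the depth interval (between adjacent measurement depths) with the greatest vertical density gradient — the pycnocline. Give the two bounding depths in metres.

Compute the density gradient over each adjacent pair:
  15–77 m: Δρ/Δz = 0.157/62 = 2.5 × 10⁻³ kg m⁻⁴
  77–108 m: Δρ/Δz = 0.746/31 = 0.024 kg m⁻⁴
  108–197 m: Δρ/Δz = 0.412/89 = 4.6 × 10⁻³ kg m⁻⁴
The largest gradient is in the 77–108 m interval — the pycnocline.

77–108 m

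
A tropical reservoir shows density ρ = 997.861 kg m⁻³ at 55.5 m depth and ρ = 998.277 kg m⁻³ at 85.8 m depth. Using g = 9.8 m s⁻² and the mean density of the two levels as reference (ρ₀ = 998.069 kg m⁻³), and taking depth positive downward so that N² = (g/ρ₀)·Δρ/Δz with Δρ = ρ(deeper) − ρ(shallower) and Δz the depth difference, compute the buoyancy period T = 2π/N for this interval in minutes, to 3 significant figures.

Δρ = 998.277 − 997.861 = 0.416 kg m⁻³ over Δz = 85.8 − 55.5 = 30.3 m.
N² = (9.8/998.069) × (0.416/30.3) = 1.3481 × 10⁻⁴ s⁻².
N = √(1.3481 × 10⁻⁴) = 0.011611 rad s⁻¹, so T = 2π/N = 541.14 s = 9.0190 min ≈ 9.02 min.

9.02 min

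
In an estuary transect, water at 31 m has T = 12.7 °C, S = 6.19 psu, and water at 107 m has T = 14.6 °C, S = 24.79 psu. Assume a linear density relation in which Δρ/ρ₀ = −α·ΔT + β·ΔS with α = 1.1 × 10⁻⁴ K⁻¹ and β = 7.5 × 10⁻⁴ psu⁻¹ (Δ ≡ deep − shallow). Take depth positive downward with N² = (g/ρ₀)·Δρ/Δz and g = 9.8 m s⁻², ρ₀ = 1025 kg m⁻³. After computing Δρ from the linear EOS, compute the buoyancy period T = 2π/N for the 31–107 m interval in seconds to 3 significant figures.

ΔT = +1.9 K, ΔS = +18.60 psu (deep − shallow).
Δρ/ρ₀ = −αΔT + βΔS = -2.09 × 10⁻⁴ + 0.01395 = 0.013741, so Δρ ≈ 14.08 kg m⁻³.
N² = (g/ρ₀)·Δρ/Δz = g·(Δρ/ρ₀)/Δz = 9.8 × 0.013741 / 76 = 1.7719 × 10⁻³ s⁻².
N = √(1.7719 × 10⁻³) = 0.042094 rad s⁻¹ → T = 2π/N = 149.27 s ≈ 149 s.

149 s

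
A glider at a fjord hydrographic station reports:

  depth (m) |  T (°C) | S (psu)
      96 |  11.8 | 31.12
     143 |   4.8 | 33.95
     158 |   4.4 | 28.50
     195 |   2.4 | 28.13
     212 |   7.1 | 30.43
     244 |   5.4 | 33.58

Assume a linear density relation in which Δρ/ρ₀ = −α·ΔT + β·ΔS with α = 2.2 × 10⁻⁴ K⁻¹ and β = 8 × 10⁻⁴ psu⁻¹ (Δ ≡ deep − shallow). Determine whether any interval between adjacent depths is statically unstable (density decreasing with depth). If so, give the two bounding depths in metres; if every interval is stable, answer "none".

Evaluate Δρ/ρ₀ = −αΔT + βΔS across each adjacent pair:
  96–143 m: −αΔT+βΔS = −(2.2 × 10⁻⁴)(-7.0)+(8 × 10⁻⁴)(+2.83) = 3.8 × 10⁻³ → stable
  143–158 m: −αΔT+βΔS = −(2.2 × 10⁻⁴)(-0.4)+(8 × 10⁻⁴)(-5.45) = -4.3 × 10⁻³ → UNSTABLE
  158–195 m: −αΔT+βΔS = −(2.2 × 10⁻⁴)(-2.0)+(8 × 10⁻⁴)(-0.37) = 1.4 × 10⁻⁴ → stable
  195–212 m: −αΔT+βΔS = −(2.2 × 10⁻⁴)(+4.7)+(8 × 10⁻⁴)(+2.30) = 8.1 × 10⁻⁴ → stable
  212–244 m: −αΔT+βΔS = −(2.2 × 10⁻⁴)(-1.7)+(8 × 10⁻⁴)(+3.15) = 2.9 × 10⁻³ → stable
The 143–158 m interval has Δρ < 0: lighter water underlies denser water.

143–158 m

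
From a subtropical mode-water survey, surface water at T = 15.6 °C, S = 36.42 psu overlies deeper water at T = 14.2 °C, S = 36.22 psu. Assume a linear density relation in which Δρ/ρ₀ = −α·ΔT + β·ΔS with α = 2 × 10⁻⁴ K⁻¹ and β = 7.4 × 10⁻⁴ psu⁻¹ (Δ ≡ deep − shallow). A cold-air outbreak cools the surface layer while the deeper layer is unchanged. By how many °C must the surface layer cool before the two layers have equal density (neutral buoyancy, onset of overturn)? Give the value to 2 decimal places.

Neutral buoyancy requires Δρ = 0, i.e. −α(T_deep − T_surf′) + β(S_deep − S_surf) = 0.
T_surf′ = T_deep − (β/α)·ΔS = 14.2 − (7.4 × 10⁻⁴/2 × 10⁻⁴)·(-0.20) = 14.9400 °C.
Cooling required: 15.6 − (14.9400) = 0.6600 °C.

0.66 °C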